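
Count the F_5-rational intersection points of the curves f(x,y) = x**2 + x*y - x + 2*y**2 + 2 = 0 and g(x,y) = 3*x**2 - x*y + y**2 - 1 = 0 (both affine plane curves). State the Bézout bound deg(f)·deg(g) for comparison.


Common zeros: ∅; count = 0; Bézout bound = 4.

deg(f) = 2, deg(g) = 2, so Bézout bound = 4.
Scan x ∈ F_5. For each x, list the y ∈ F_5 with f(x, y) ≡ 0 and those with g(x, y) ≡ 0 (mod 5); the common zeros in that column are the intersection.
  x = 0: f ≡ 0 at y ∈ {2, 3}; g ≡ 0 at y ∈ {1, 4}; common: ∅.
  x = 1: f ≡ 0 at y ∈ {1}; g ≡ 0 at y ∈ ∅; common: ∅.
  x = 2: f ≡ 0 at y ∈ ∅; g ≡ 0 at y ∈ {1}; common: ∅.
  x = 3: f ≡ 0 at y ∈ {3}; g ≡ 0 at y ∈ {4}; common: ∅.
  x = 4: f ≡ 0 at y ∈ {1, 2}; g ≡ 0 at y ∈ ∅; common: ∅.
Collecting: common zeros = ∅, so the count is 0.
Comparison with the Bézout bound: 0 ≤ 4 = deg(f)·deg(g), as expected for curves with no common component (the affine F_5-count falls short of the bound because intersections may lie at infinity, over extension fields, or carry multiplicity).


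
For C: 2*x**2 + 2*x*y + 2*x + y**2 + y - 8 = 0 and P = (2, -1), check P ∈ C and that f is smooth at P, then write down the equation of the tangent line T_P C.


Tangent line at P: 8*x + 3*y - 13 = 0.

Step 1: f(2, -1) = 0, so P lies on C.
Step 2: partial derivatives
  f_x(x, y) = 4*x + 2*y + 2, f_y(x, y) = 2*x + 2*y + 1.
  f_x(P) = 8, f_y(P) = 3 (gradient nonzero, so P is smooth).
Step 3: tangent line at P: 8·(x − 2) + 3·(y − -1) = 0.
Expanding: 8*x + 3*y - 13 = 0.


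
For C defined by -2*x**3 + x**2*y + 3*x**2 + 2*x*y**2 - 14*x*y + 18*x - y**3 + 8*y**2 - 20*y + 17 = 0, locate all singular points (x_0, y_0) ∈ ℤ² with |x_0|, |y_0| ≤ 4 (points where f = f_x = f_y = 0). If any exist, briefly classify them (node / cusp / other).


Singular points: {(1, 3)}; classification: cusp.

Compute partial derivatives:
  f_x = -6*x**2 + 2*x*y + 6*x + 2*y**2 - 14*y + 18.
  f_y = x**2 + 4*x*y - 14*x - 3*y**2 + 16*y - 20.
Scan x_0 ∈ {−4, ..., 4}. For each x_0, f_y(x_0, y) is a polynomial in y; find its integer roots y ∈ {−4, ..., 4}, then test f_x and f at those candidates.
  x = -4: f_y(-4, y) = 52 - 3*y**2; no integer root y with |y| ≤ 4.
  x = -3: f_y(-3, y) = -3*y**2 + 4*y + 31; no integer root y with |y| ≤ 4.
  x = -2: f_y(-2, y) = -3*y**2 + 8*y + 12; no integer root y with |y| ≤ 4.
  x = -1: f_y(-1, y) = -3*y**2 + 12*y - 5; no integer root y with |y| ≤ 4.
  x = 0: f_y(0, y) = -3*y**2 + 16*y - 20; vanishes at y ∈ {2}. (0, 2): f_x = -2 ≠ 0.
  x = 1: f_y(1, y) = -3*y**2 + 20*y - 33; vanishes at y ∈ {3}. (1, 3): f_x = 0, f = 0 — SINGULAR.
  x = 2: f_y(2, y) = -3*y**2 + 24*y - 44; no integer root y with |y| ≤ 4.
  x = 3: f_y(3, y) = -3*y**2 + 28*y - 53; no integer root y with |y| ≤ 4.
  x = 4: f_y(4, y) = -3*y**2 + 32*y - 60; no integer root y with |y| ≤ 4.
Only singular point on the grid: (1, 3).
Classify: substitute x = 1 + u, y = 3 + v and expand: f = -2*u**3 + u**2*v + 2*u*v**2 - v**3 + v**2.
No constant or linear terms (consistent with a singular point). Quadratic part: v**2. Cubic part: -2*u**3 + u**2*v + 2*u*v**2 - v**3.
The quadratic part v**2 is a perfect square, so there is a single (double) tangent line v = 0, i.e. y = 3. Restricting the cubic part to that line (v = 0) leaves -2*u**3 ≠ 0, so f is not divisible by v and the branch is v² ≈ 2*u**3 to lowest order — this is a cusp.
Classification: cusp.


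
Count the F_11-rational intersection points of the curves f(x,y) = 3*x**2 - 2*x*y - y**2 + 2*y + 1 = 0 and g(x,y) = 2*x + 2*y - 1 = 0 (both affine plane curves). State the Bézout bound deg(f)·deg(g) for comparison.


Common zeros: {(2, 4), (4, 2)}; count = 2; Bézout bound = 2.

deg(f) = 2, deg(g) = 1, so Bézout bound = 2.
Scan x ∈ F_11. For each x, list the y ∈ F_11 with f(x, y) ≡ 0 and those with g(x, y) ≡ 0 (mod 11); the common zeros in that column are the intersection.
  x = 0: f ≡ 0 at y ∈ ∅; g ≡ 0 at y ∈ {6}; common: ∅.
  x = 1: f ≡ 0 at y ∈ {2, 9}; g ≡ 0 at y ∈ {5}; common: ∅.
  x = 2: f ≡ 0 at y ∈ {4, 5}; g ≡ 0 at y ∈ {4}; common: {4}.
  x = 3: f ≡ 0 at y ∈ ∅; g ≡ 0 at y ∈ {3}; common: ∅.
  x = 4: f ≡ 0 at y ∈ {2, 3}; g ≡ 0 at y ∈ {2}; common: {2}.
  x = 5: f ≡ 0 at y ∈ {5, 9}; g ≡ 0 at y ∈ {1}; common: ∅.
  x = 6: f ≡ 0 at y ∈ ∅; g ≡ 0 at y ∈ {0}; common: ∅.
  x = 7: f ≡ 0 at y ∈ ∅; g ≡ 0 at y ∈ {10}; common: ∅.
  x = 8: f ≡ 0 at y ∈ {4}; g ≡ 0 at y ∈ {9}; common: ∅.
  x = 9: f ≡ 0 at y ∈ {3}; g ≡ 0 at y ∈ {8}; common: ∅.
  x = 10: f ≡ 0 at y ∈ ∅; g ≡ 0 at y ∈ {7}; common: ∅.
Collecting: common zeros = {(2, 4), (4, 2)}, so the count is 2.
Comparison with the Bézout bound: 2 ≤ 2 = deg(f)·deg(g), as expected for curves with no common component (the bound is attained).


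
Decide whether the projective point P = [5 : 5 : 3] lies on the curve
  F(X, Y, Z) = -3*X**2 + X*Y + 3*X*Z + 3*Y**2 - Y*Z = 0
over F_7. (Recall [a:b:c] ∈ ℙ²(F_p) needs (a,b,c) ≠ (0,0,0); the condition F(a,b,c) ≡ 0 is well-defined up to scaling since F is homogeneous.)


F(5,5,3) ≡ 6 (mod 7); P is NOT on the curve.

Evaluate F(5, 5, 3) term-by-term (mod 7).
  -3*X**2 ↦ -3·25·1·1 = -75
  X*Y ↦ 1·5·5·1 = 25
  3*X*Z ↦ 3·5·1·3 = 45
  3*Y**2 ↦ 3·1·25·1 = 75
  -Y*Z ↦ -1·1·5·3 = -15
Sum: F(5, 5, 3) = (-75) + (25) + (45) + (75) + (-15) = 55.
Reducing mod 7: 55 ≡ 6 (mod 7).
Since F(a, b, c) ≡ 6 ≠ 0 (mod 7), P does NOT lie on the curve.


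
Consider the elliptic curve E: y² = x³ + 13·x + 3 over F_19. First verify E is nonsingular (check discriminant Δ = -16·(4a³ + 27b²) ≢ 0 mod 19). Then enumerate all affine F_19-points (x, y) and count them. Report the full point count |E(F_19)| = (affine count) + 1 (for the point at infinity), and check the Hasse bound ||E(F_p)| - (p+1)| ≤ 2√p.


Affine points = {(1, 6), (1, 13), (4, 9), (4, 10), (7, 0), (8, 7), (8, 12), (12, 5), (12, 14), (15, 1), (15, 18), (17, 8), (17, 11)}; affine count = 13; |E(F_19)| = 14.

Discriminant check: Δ ∝ 4a³ + 27b² = 4·13³ + 27·3² = 4·2197 + 27·9 ≡ 6 (mod 19). Nonzero ⇒ E is nonsingular.
For each x ∈ F_19, compute rhs = x³ + 13·x + 3 mod 19, then count y ∈ F_19 with y² ≡ rhs.
  x = 0: rhs = 3, matching y values: none (0 points).
  x = 1: rhs = 17, matching y values: 6, 13 (2 points).
  x = 2: rhs = 18, matching y values: none (0 points).
  x = 3: rhs = 12, matching y values: none (0 points).
  x = 4: rhs = 5, matching y values: 9, 10 (2 points).
  x = 5: rhs = 3, matching y values: none (0 points).
  x = 6: rhs = 12, matching y values: none (0 points).
  x = 7: rhs = 0, matching y values: 0 (1 points).
  x = 8: rhs = 11, matching y values: 7, 12 (2 points).
  x = 9: rhs = 13, matching y values: none (0 points).
  x = 10: rhs = 12, matching y values: none (0 points).
  x = 11: rhs = 14, matching y values: none (0 points).
  x = 12: rhs = 6, matching y values: 5, 14 (2 points).
  x = 13: rhs = 13, matching y values: none (0 points).
  x = 14: rhs = 3, matching y values: none (0 points).
  x = 15: rhs = 1, matching y values: 1, 18 (2 points).
  x = 16: rhs = 13, matching y values: none (0 points).
  x = 17: rhs = 7, matching y values: 8, 11 (2 points).
  x = 18: rhs = 8, matching y values: none (0 points).
Total affine count: 13.
Full point count |E(F_19)| = 13 + 1 = 14.
Hasse bound: |14 − (19+1)| = |-6| = 6 ≤ 2√19 ≈ 8.7178 ✓.


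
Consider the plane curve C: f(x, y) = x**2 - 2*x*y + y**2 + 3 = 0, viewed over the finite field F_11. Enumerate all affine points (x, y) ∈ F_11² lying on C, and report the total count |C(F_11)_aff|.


Affine F_11-points: ∅; count = 0.

For each of the 121 pairs (x, y) ∈ F_11², evaluate f(x, y) mod 11. Record the zeros.
  x = 0: [0↦3, 1↦4, 2↦7, 3↦1, 4↦8, 5↦6, 6↦6, 7↦8, 8↦1, 9↦7, 10↦4]  zeros at y ∈ ∅
  x = 1: [0↦4, 1↦3, 2↦4, 3↦7, 4↦1, 5↦8, 6↦6, 7↦6, 8↦8, 9↦1, 10↦7]  zeros at y ∈ ∅
  x = 2: [0↦7, 1↦4, 2↦3, 3↦4, 4↦7, 5↦1, 6↦8, 7↦6, 8↦6, 9↦8, 10↦1]  zeros at y ∈ ∅
  x = 3: [0↦1, 1↦7, 2↦4, 3↦3, 4↦4, 5↦7, 6↦1, 7↦8, 8↦6, 9↦6, 10↦8]  zeros at y ∈ ∅
  x = 4: [0↦8, 1↦1, 2↦7, 3↦4, 4↦3, 5↦4, 6↦7, 7↦1, 8↦8, 9↦6, 10↦6]  zeros at y ∈ ∅
  x = 5: [0↦6, 1↦8, 2↦1, 3↦7, 4↦4, 5↦3, 6↦4, 7↦7, 8↦1, 9↦8, 10↦6]  zeros at y ∈ ∅
  x = 6: [0↦6, 1↦6, 2↦8, 3↦1, 4↦7, 5↦4, 6↦3, 7↦4, 8↦7, 9↦1, 10↦8]  zeros at y ∈ ∅
  x = 7: [0↦8, 1↦6, 2↦6, 3↦8, 4↦1, 5↦7, 6↦4, 7↦3, 8↦4, 9↦7, 10↦1]  zeros at y ∈ ∅
  x = 8: [0↦1, 1↦8, 2↦6, 3↦6, 4↦8, 5↦1, 6↦7, 7↦4, 8↦3, 9↦4, 10↦7]  zeros at y ∈ ∅
  x = 9: [0↦7, 1↦1, 2↦8, 3↦6, 4↦6, 5↦8, 6↦1, 7↦7, 8↦4, 9↦3, 10↦4]  zeros at y ∈ ∅
  x = 10: [0↦4, 1↦7, 2↦1, 3↦8, 4↦6, 5↦6, 6↦8, 7↦1, 8↦7, 9↦4, 10↦3]  zeros at y ∈ ∅
Collecting zeros: affine points = ∅.
Total count |C(F_11)_aff| = 0.


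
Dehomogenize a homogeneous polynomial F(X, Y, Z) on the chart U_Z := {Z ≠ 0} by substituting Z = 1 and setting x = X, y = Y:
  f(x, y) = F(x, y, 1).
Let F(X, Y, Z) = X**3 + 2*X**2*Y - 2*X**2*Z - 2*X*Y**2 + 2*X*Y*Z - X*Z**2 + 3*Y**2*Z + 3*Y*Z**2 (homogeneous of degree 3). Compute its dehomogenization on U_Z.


f(x, y) = x**3 + 2*x**2*y - 2*x**2 - 2*x*y**2 + 2*x*y - x + 3*y**2 + 3*y

On U_Z we set Z = 1. Each monomial c·X^i·Y^j·Z^k in F becomes c·x^i·y^j·1^k = c·x^i·y^j.
Substituting Z = 1: F(X, Y, 1) = x**3 + 2*x**2*y - 2*x**2 - 2*x*y**2 + 2*x*y - x + 3*y**2 + 3*y.
Note: deg(f) ≤ deg(F) = 3; strict inequality happens when F is divisible by Z (lost terms).


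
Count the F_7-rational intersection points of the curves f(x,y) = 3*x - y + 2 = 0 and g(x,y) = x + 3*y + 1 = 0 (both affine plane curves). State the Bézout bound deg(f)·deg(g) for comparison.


Common zeros: {(0, 2)}; count = 1; Bézout bound = 1.

deg(f) = 1, deg(g) = 1, so Bézout bound = 1.
Scan x ∈ F_7. For each x, list the y ∈ F_7 with f(x, y) ≡ 0 and those with g(x, y) ≡ 0 (mod 7); the common zeros in that column are the intersection.
  x = 0: f ≡ 0 at y ∈ {2}; g ≡ 0 at y ∈ {2}; common: {2}.
  x = 1: f ≡ 0 at y ∈ {5}; g ≡ 0 at y ∈ {4}; common: ∅.
  x = 2: f ≡ 0 at y ∈ {1}; g ≡ 0 at y ∈ {6}; common: ∅.
  x = 3: f ≡ 0 at y ∈ {4}; g ≡ 0 at y ∈ {1}; common: ∅.
  x = 4: f ≡ 0 at y ∈ {0}; g ≡ 0 at y ∈ {3}; common: ∅.
  x = 5: f ≡ 0 at y ∈ {3}; g ≡ 0 at y ∈ {5}; common: ∅.
  x = 6: f ≡ 0 at y ∈ {6}; g ≡ 0 at y ∈ {0}; common: ∅.
Collecting: common zeros = {(0, 2)}, so the count is 1.
Comparison with the Bézout bound: 1 ≤ 1 = deg(f)·deg(g), as expected for curves with no common component (the bound is attained).


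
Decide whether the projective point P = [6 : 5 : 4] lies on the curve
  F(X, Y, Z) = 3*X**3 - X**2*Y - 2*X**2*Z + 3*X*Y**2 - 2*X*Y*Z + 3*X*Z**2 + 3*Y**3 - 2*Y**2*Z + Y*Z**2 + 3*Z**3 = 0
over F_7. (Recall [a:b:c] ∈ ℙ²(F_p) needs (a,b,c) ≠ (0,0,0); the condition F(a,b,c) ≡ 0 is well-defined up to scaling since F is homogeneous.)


F(6,5,4) ≡ 5 (mod 7); P is NOT on the curve.

Evaluate F(6, 5, 4) term-by-term (mod 7).
  3*X**3 ↦ 3·216·1·1 = 648
  -X**2*Y ↦ -1·36·5·1 = -180
  -2*X**2*Z ↦ -2·36·1·4 = -288
  3*X*Y**2 ↦ 3·6·25·1 = 450
  -2*X*Y*Z ↦ -2·6·5·4 = -240
  3*X*Z**2 ↦ 3·6·1·16 = 288
  3*Y**3 ↦ 3·1·125·1 = 375
  -2*Y**2*Z ↦ -2·1·25·4 = -200
  Y*Z**2 ↦ 1·1·5·16 = 80
  3*Z**3 ↦ 3·1·1·64 = 192
Sum: F(6, 5, 4) = (648) + (-180) + (-288) + (450) + (-240) + (288) + (375) + (-200) + (80) + (192) = 1125.
Reducing mod 7: 1125 ≡ 5 (mod 7).
Since F(a, b, c) ≡ 5 ≠ 0 (mod 7), P does NOT lie on the curve.


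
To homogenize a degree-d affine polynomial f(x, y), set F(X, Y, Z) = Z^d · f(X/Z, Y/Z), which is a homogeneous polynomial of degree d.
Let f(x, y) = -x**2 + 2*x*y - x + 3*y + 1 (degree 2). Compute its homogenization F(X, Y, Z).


F(X, Y, Z) = -X**2 + 2*X*Y - X*Z + 3*Y*Z + Z**2

deg(f) = 2.
Substitute x = X/Z, y = Y/Z into f, then multiply by Z^2.
  monomial -1·x^2·y^0 ↦ -1·X^2·Y^0·Z^0.
  monomial 2·x^1·y^1 ↦ 2·X^1·Y^1·Z^0.
  monomial -1·x^1·y^0 ↦ -1·X^1·Y^0·Z^1.
  monomial 3·x^0·y^1 ↦ 3·X^0·Y^1·Z^1.
  monomial 1·x^0·y^0 ↦ 1·X^0·Y^0·Z^2.
Collecting: F(X, Y, Z) = -X**2 + 2*X*Y - X*Z + 3*Y*Z + Z**2.


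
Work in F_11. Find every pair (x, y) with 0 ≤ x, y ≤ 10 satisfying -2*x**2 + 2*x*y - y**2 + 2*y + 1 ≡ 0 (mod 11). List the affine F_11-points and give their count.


Affine F_11-points: {(1, 7), (1, 8), (4, 1), (4, 9), (5, 3), (5, 9), (6, 7), (7, 8), (8, 1), (8, 6), (9, 3), (9, 6)}; count = 12.

For each of the 121 pairs (x, y) ∈ F_11², evaluate f(x, y) mod 11. Record the zeros.
  x = 0: [0↦1, 1↦2, 2↦1, 3↦9, 4↦4, 5↦8, 6↦10, 7↦10, 8↦8, 9↦4, 10↦9]  zeros at y ∈ ∅
  x = 1: [0↦10, 1↦2, 2↦3, 3↦2, 4↦10, 5↦5, 6↦9, 7↦0, 8↦0, 9↦9, 10↦5]  zeros at y ∈ {7, 8}
  x = 2: [0↦4, 1↦9, 2↦1, 3↦2, 4↦1, 5↦9, 6↦4, 7↦8, 8↦10, 9↦10, 10↦8]  zeros at y ∈ ∅
  x = 3: [0↦5, 1↦1, 2↦6, 3↦9, 4↦10, 5↦9, 6↦6, 7↦1, 8↦5, 9↦7, 10↦7]  zeros at y ∈ ∅
  x = 4: [0↦2, 1↦0, 2↦7, 3↦1, 4↦4, 5↦5, 6↦4, 7↦1, 8↦7, 9↦0, 10↦2]  zeros at y ∈ {1, 9}
  x = 5: [0↦6, 1↦6, 2↦4, 3↦0, 4↦5, 5↦8, 6↦9, 7↦8, 8↦5, 9↦0, 10↦4]  zeros at y ∈ {3, 9}
  x = 6: [0↦6, 1↦8, 2↦8, 3↦6, 4↦2, 5↦7, 6↦10, 7↦0, 8↦10, 9↦7, 10↦2]  zeros at y ∈ {7}
  x = 7: [0↦2, 1↦6, 2↦8, 3↦8, 4↦6, 5↦2, 6↦7, 7↦10, 8↦0, 9↦10, 10↦7]  zeros at y ∈ {8}
  x = 8: [0↦5, 1↦0, 2↦4, 3↦6, 4↦6, 5↦4, 6↦0, 7↦5, 8↦8, 9↦9, 10↦8]  zeros at y ∈ {1, 6}
  x = 9: [0↦4, 1↦1, 2↦7, 3↦0, 4↦2, 5↦2, 6↦0, 7↦7, 8↦1, 9↦4, 10↦5]  zeros at y ∈ {3, 6}
  x = 10: [0↦10, 1↦9, 2↦6, 3↦1, 4↦5, 5↦7, 6↦7, 7↦5, 8↦1, 9↦6, 10↦9]  zeros at y ∈ ∅
Collecting zeros: affine points = {(1, 7), (1, 8), (4, 1), (4, 9), (5, 3), (5, 9), (6, 7), (7, 8), (8, 1), (8, 6), (9, 3), (9, 6)}.
Total count |C(F_11)_aff| = 12.


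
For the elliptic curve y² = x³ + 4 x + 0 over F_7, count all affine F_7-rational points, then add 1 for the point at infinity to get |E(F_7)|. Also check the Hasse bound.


Affine points = {(0, 0), (2, 3), (2, 4), (3, 2), (3, 5), (6, 3), (6, 4)}; affine count = 7; |E(F_7)| = 8.

Discriminant check: Δ ∝ 4a³ + 27b² = 4·4³ + 27·0² = 4·64 + 27·0 ≡ 4 (mod 7). Nonzero ⇒ E is nonsingular.
For each x ∈ F_7, compute rhs = x³ + 4·x + 0 mod 7, then count y ∈ F_7 with y² ≡ rhs.
  x = 0: rhs = 0, matching y values: 0 (1 points).
  x = 1: rhs = 5, matching y values: none (0 points).
  x = 2: rhs = 2, matching y values: 3, 4 (2 points).
  x = 3: rhs = 4, matching y values: 2, 5 (2 points).
  x = 4: rhs = 3, matching y values: none (0 points).
  x = 5: rhs = 5, matching y values: none (0 points).
  x = 6: rhs = 2, matching y values: 3, 4 (2 points).
Total affine count: 7.
Full point count |E(F_7)| = 7 + 1 = 8.
Hasse bound: |8 − (7+1)| = |0| = 0 ≤ 2√7 ≈ 5.2915 ✓.


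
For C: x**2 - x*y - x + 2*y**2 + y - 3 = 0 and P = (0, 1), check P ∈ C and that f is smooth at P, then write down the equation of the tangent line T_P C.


Tangent line at P: -2*x + 5*y - 5 = 0.

Step 1: f(0, 1) = 0, so P lies on C.
Step 2: partial derivatives
  f_x(x, y) = 2*x - y - 1, f_y(x, y) = -x + 4*y + 1.
  f_x(P) = -2, f_y(P) = 5 (gradient nonzero, so P is smooth).
Step 3: tangent line at P: -2·(x − 0) + 5·(y − 1) = 0.
Expanding: -2*x + 5*y - 5 = 0.


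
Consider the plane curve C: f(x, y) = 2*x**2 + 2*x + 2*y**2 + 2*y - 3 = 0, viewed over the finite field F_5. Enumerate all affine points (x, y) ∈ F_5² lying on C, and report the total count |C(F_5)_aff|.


Affine F_5-points: {(1, 1), (1, 3), (3, 1), (3, 3)}; count = 4.

For each of the 25 pairs (x, y) ∈ F_5², evaluate f(x, y) mod 5. Record the zeros.
  x = 0: [0↦2, 1↦1, 2↦4, 3↦1, 4↦2]  zeros at y ∈ ∅
  x = 1: [0↦1, 1↦0, 2↦3, 3↦0, 4↦1]  zeros at y ∈ {1, 3}
  x = 2: [0↦4, 1↦3, 2↦1, 3↦3, 4↦4]  zeros at y ∈ ∅
  x = 3: [0↦1, 1↦0, 2↦3, 3↦0, 4↦1]  zeros at y ∈ {1, 3}
  x = 4: [0↦2, 1↦1, 2↦4, 3↦1, 4↦2]  zeros at y ∈ ∅
Collecting zeros: affine points = {(1, 1), (1, 3), (3, 1), (3, 3)}.
Total count |C(F_5)_aff| = 4.


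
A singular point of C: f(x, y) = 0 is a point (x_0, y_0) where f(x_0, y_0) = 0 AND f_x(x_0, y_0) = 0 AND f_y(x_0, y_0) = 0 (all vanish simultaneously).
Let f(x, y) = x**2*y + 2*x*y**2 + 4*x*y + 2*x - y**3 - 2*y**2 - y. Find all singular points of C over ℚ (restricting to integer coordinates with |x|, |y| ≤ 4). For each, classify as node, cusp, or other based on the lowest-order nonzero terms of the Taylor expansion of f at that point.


Singular points: {(0, -1)}; classification: node.

Compute partial derivatives:
  f_x = 2*x*y + 2*y**2 + 4*y + 2.
  f_y = x**2 + 4*x*y + 4*x - 3*y**2 - 4*y - 1.
Scan x_0 ∈ {−4, ..., 4}. For each x_0, f_y(x_0, y) is a polynomial in y; find its integer roots y ∈ {−4, ..., 4}, then test f_x and f at those candidates.
  x = -4: f_y(-4, y) = -3*y**2 - 20*y - 1; no integer root y with |y| ≤ 4.
  x = -3: f_y(-3, y) = -3*y**2 - 16*y - 4; no integer root y with |y| ≤ 4.
  x = -2: f_y(-2, y) = -3*y**2 - 12*y - 5; no integer root y with |y| ≤ 4.
  x = -1: f_y(-1, y) = -3*y**2 - 8*y - 4; vanishes at y ∈ {-2}. (-1, -2): f_x = 6 ≠ 0.
  x = 0: f_y(0, y) = -3*y**2 - 4*y - 1; vanishes at y ∈ {-1}. (0, -1): f_x = 0, f = 0 — SINGULAR.
  x = 1: f_y(1, y) = 4 - 3*y**2; no integer root y with |y| ≤ 4.
  x = 2: f_y(2, y) = -3*y**2 + 4*y + 11; no integer root y with |y| ≤ 4.
  x = 3: f_y(3, y) = -3*y**2 + 8*y + 20; no integer root y with |y| ≤ 4.
  x = 4: f_y(4, y) = -3*y**2 + 12*y + 31; no integer root y with |y| ≤ 4.
Only singular point on the grid: (0, -1).
Classify: substitute x = 0 + u, y = -1 + v and expand: f = u**2*v - u**2 + 2*u*v**2 - v**3 + v**2.
No constant or linear terms (consistent with a singular point). Quadratic part: -u**2 + v**2. Cubic part: u**2*v + 2*u*v**2 - v**3.
The quadratic part v**2 - u**2 = (v − u)(v + u) splits into two distinct linear factors, so there are two distinct tangent lines y − -1 = ±(x − 0) — this is a node (ordinary double point).
Classification: node.


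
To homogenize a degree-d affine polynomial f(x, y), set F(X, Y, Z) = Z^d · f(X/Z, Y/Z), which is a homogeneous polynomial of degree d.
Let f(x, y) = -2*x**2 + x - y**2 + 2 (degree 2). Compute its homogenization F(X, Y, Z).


F(X, Y, Z) = -2*X**2 + X*Z - Y**2 + 2*Z**2

deg(f) = 2.
Substitute x = X/Z, y = Y/Z into f, then multiply by Z^2.
  monomial -2·x^2·y^0 ↦ -2·X^2·Y^0·Z^0.
  monomial 1·x^1·y^0 ↦ 1·X^1·Y^0·Z^1.
  monomial -1·x^0·y^2 ↦ -1·X^0·Y^2·Z^0.
  monomial 2·x^0·y^0 ↦ 2·X^0·Y^0·Z^2.
Collecting: F(X, Y, Z) = -2*X**2 + X*Z - Y**2 + 2*Z**2.


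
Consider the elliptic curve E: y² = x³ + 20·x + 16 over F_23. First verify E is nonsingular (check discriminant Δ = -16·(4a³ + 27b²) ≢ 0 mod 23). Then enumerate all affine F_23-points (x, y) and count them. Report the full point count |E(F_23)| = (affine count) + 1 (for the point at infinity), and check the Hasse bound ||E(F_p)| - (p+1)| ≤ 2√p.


Affine points = {(0, 4), (0, 19), (2, 8), (2, 15), (7, 4), (7, 19), (11, 7), (11, 16), (12, 11), (12, 12), (13, 9), (13, 14), (14, 2), (14, 21), (16, 4), (16, 19), (17, 5), (17, 18), (22, 8), (22, 15)}; affine count = 20; |E(F_23)| = 21.

Discriminant check: Δ ∝ 4a³ + 27b² = 4·20³ + 27·16² = 4·8000 + 27·256 ≡ 19 (mod 23). Nonzero ⇒ E is nonsingular.
For each x ∈ F_23, compute rhs = x³ + 20·x + 16 mod 23, then count y ∈ F_23 with y² ≡ rhs.
  x = 0: rhs = 16, matching y values: 4, 19 (2 points).
  x = 1: rhs = 14, matching y values: none (0 points).
  x = 2: rhs = 18, matching y values: 8, 15 (2 points).
  x = 3: rhs = 11, matching y values: none (0 points).
  x = 4: rhs = 22, matching y values: none (0 points).
  x = 5: rhs = 11, matching y values: none (0 points).
  x = 6: rhs = 7, matching y values: none (0 points).
  x = 7: rhs = 16, matching y values: 4, 19 (2 points).
  x = 8: rhs = 21, matching y values: none (0 points).
  x = 9: rhs = 5, matching y values: none (0 points).
  x = 10: rhs = 20, matching y values: none (0 points).
  x = 11: rhs = 3, matching y values: 7, 16 (2 points).
  x = 12: rhs = 6, matching y values: 11, 12 (2 points).
  x = 13: rhs = 12, matching y values: 9, 14 (2 points).
  x = 14: rhs = 4, matching y values: 2, 21 (2 points).
  x = 15: rhs = 11, matching y values: none (0 points).
  x = 16: rhs = 16, matching y values: 4, 19 (2 points).
  x = 17: rhs = 2, matching y values: 5, 18 (2 points).
  x = 18: rhs = 21, matching y values: none (0 points).
  x = 19: rhs = 10, matching y values: none (0 points).
  x = 20: rhs = 21, matching y values: none (0 points).
  x = 21: rhs = 14, matching y values: none (0 points).
  x = 22: rhs = 18, matching y values: 8, 15 (2 points).
Total affine count: 20.
Full point count |E(F_23)| = 20 + 1 = 21.
Hasse bound: |21 − (23+1)| = |-3| = 3 ≤ 2√23 ≈ 9.5917 ✓.


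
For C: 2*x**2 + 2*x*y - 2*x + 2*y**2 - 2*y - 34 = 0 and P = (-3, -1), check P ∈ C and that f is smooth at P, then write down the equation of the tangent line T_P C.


Tangent line at P: -16*x - 12*y - 60 = 0.

Step 1: f(-3, -1) = 0, so P lies on C.
Step 2: partial derivatives
  f_x(x, y) = 4*x + 2*y - 2, f_y(x, y) = 2*x + 4*y - 2.
  f_x(P) = -16, f_y(P) = -12 (gradient nonzero, so P is smooth).
Step 3: tangent line at P: -16·(x − -3) + -12·(y − -1) = 0.
Expanding: -16*x - 12*y - 60 = 0.


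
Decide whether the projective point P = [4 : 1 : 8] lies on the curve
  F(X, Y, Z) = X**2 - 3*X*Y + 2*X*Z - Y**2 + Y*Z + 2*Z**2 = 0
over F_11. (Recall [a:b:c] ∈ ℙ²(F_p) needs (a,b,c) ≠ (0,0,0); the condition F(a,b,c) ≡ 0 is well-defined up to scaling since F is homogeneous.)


F(4,1,8) ≡ 5 (mod 11); P is NOT on the curve.

Evaluate F(4, 1, 8) term-by-term (mod 11).
  X**2 ↦ 1·16·1·1 = 16
  -3*X*Y ↦ -3·4·1·1 = -12
  2*X*Z ↦ 2·4·1·8 = 64
  -Y**2 ↦ -1·1·1·1 = -1
  Y*Z ↦ 1·1·1·8 = 8
  2*Z**2 ↦ 2·1·1·64 = 128
Sum: F(4, 1, 8) = (16) + (-12) + (64) + (-1) + (8) + (128) = 203.
Reducing mod 11: 203 ≡ 5 (mod 11).
Since F(a, b, c) ≡ 5 ≠ 0 (mod 11), P does NOT lie on the curve.


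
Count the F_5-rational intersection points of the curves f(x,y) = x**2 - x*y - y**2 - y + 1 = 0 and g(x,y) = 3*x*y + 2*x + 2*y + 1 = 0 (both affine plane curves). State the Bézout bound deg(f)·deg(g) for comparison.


Common zeros: {(0, 2), (2, 0)}; count = 2; Bézout bound = 4.

deg(f) = 2, deg(g) = 2, so Bézout bound = 4.
Scan x ∈ F_5. For each x, list the y ∈ F_5 with f(x, y) ≡ 0 and those with g(x, y) ≡ 0 (mod 5); the common zeros in that column are the intersection.
  x = 0: f ≡ 0 at y ∈ {2}; g ≡ 0 at y ∈ {2}; common: {2}.
  x = 1: f ≡ 0 at y ∈ ∅; g ≡ 0 at y ∈ ∅; common: ∅.
  x = 2: f ≡ 0 at y ∈ {0, 2}; g ≡ 0 at y ∈ {0}; common: {0}.
  x = 3: f ≡ 0 at y ∈ {0, 1}; g ≡ 0 at y ∈ {3}; common: ∅.
  x = 4: f ≡ 0 at y ∈ ∅; g ≡ 0 at y ∈ {4}; common: ∅.
Collecting: common zeros = {(0, 2), (2, 0)}, so the count is 2.
Comparison with the Bézout bound: 2 ≤ 4 = deg(f)·deg(g), as expected for curves with no common component (the affine F_5-count falls short of the bound because intersections may lie at infinity, over extension fields, or carry multiplicity).


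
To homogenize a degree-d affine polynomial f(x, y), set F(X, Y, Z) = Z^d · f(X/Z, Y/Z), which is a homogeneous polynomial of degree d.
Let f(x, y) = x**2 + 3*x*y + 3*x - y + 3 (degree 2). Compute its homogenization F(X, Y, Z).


F(X, Y, Z) = X**2 + 3*X*Y + 3*X*Z - Y*Z + 3*Z**2

deg(f) = 2.
Substitute x = X/Z, y = Y/Z into f, then multiply by Z^2.
  monomial 1·x^2·y^0 ↦ 1·X^2·Y^0·Z^0.
  monomial 3·x^1·y^1 ↦ 3·X^1·Y^1·Z^0.
  monomial 3·x^1·y^0 ↦ 3·X^1·Y^0·Z^1.
  monomial -1·x^0·y^1 ↦ -1·X^0·Y^1·Z^1.
  monomial 3·x^0·y^0 ↦ 3·X^0·Y^0·Z^2.
Collecting: F(X, Y, Z) = X**2 + 3*X*Y + 3*X*Z - Y*Z + 3*Z**2.


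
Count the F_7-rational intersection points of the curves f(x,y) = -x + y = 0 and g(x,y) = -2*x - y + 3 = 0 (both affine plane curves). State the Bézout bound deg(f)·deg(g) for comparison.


Common zeros: {(1, 1)}; count = 1; Bézout bound = 1.

deg(f) = 1, deg(g) = 1, so Bézout bound = 1.
Scan x ∈ F_7. For each x, list the y ∈ F_7 with f(x, y) ≡ 0 and those with g(x, y) ≡ 0 (mod 7); the common zeros in that column are the intersection.
  x = 0: f ≡ 0 at y ∈ {0}; g ≡ 0 at y ∈ {3}; common: ∅.
  x = 1: f ≡ 0 at y ∈ {1}; g ≡ 0 at y ∈ {1}; common: {1}.
  x = 2: f ≡ 0 at y ∈ {2}; g ≡ 0 at y ∈ {6}; common: ∅.
  x = 3: f ≡ 0 at y ∈ {3}; g ≡ 0 at y ∈ {4}; common: ∅.
  x = 4: f ≡ 0 at y ∈ {4}; g ≡ 0 at y ∈ {2}; common: ∅.
  x = 5: f ≡ 0 at y ∈ {5}; g ≡ 0 at y ∈ {0}; common: ∅.
  x = 6: f ≡ 0 at y ∈ {6}; g ≡ 0 at y ∈ {5}; common: ∅.
Collecting: common zeros = {(1, 1)}, so the count is 1.
Comparison with the Bézout bound: 1 ≤ 1 = deg(f)·deg(g), as expected for curves with no common component (the bound is attained).


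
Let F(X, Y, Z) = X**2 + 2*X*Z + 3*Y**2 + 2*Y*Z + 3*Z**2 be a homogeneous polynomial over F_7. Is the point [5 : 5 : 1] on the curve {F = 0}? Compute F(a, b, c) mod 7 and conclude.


F(5,5,1) ≡ 4 (mod 7); P is NOT on the curve.

Evaluate F(5, 5, 1) term-by-term (mod 7).
  X**2 ↦ 1·25·1·1 = 25
  2*X*Z ↦ 2·5·1·1 = 10
  3*Y**2 ↦ 3·1·25·1 = 75
  2*Y*Z ↦ 2·1·5·1 = 10
  3*Z**2 ↦ 3·1·1·1 = 3
Sum: F(5, 5, 1) = (25) + (10) + (75) + (10) + (3) = 123.
Reducing mod 7: 123 ≡ 4 (mod 7).
Since F(a, b, c) ≡ 4 ≠ 0 (mod 7), P does NOT lie on the curve.


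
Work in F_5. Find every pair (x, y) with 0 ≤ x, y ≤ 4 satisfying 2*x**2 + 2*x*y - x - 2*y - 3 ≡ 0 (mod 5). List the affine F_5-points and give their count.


Affine F_5-points: {(0, 1), (2, 1), (3, 2), (4, 0)}; count = 4.

For each of the 25 pairs (x, y) ∈ F_5², evaluate f(x, y) mod 5. Record the zeros.
  x = 0: [0↦2, 1↦0, 2↦3, 3↦1, 4↦4]  zeros at y ∈ {1}
  x = 1: [0↦3, 1↦3, 2↦3, 3↦3, 4↦3]  zeros at y ∈ ∅
  x = 2: [0↦3, 1↦0, 2↦2, 3↦4, 4↦1]  zeros at y ∈ {1}
  x = 3: [0↦2, 1↦1, 2↦0, 3↦4, 4↦3]  zeros at y ∈ {2}
  x = 4: [0↦0, 1↦1, 2↦2, 3↦3, 4↦4]  zeros at y ∈ {0}
Collecting zeros: affine points = {(0, 1), (2, 1), (3, 2), (4, 0)}.
Total count |C(F_5)_aff| = 4.


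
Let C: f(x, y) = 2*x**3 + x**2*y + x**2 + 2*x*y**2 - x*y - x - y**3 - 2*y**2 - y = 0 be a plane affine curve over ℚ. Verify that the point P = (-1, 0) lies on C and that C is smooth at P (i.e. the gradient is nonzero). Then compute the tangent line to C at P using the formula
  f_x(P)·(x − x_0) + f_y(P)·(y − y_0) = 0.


Tangent line at P: 3*x + y + 3 = 0.

Step 1: f(-1, 0) = 0, so P lies on C.
Step 2: partial derivatives
  f_x(x, y) = 6*x**2 + 2*x*y + 2*x + 2*y**2 - y - 1, f_y(x, y) = x**2 + 4*x*y - x - 3*y**2 - 4*y - 1.
  f_x(P) = 3, f_y(P) = 1 (gradient nonzero, so P is smooth).
Step 3: tangent line at P: 3·(x − -1) + 1·(y − 0) = 0.
Expanding: 3*x + y + 3 = 0.


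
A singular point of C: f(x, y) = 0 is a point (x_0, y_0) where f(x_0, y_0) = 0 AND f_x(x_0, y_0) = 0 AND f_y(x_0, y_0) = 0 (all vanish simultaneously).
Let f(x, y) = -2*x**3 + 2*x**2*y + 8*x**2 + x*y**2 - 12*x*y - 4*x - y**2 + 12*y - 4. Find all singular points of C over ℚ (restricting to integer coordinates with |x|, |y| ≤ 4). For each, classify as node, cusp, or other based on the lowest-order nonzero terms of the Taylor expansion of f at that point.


Singular points: {(2, 2)}; classification: cusp.

Compute partial derivatives:
  f_x = -6*x**2 + 4*x*y + 16*x + y**2 - 12*y - 4.
  f_y = 2*x**2 + 2*x*y - 12*x - 2*y + 12.
Scan x_0 ∈ {−4, ..., 4}. For each x_0, f_y(x_0, y) is a polynomial in y; find its integer roots y ∈ {−4, ..., 4}, then test f_x and f at those candidates.
  x = -4: f_y(-4, y) = 92 - 10*y; no integer root y with |y| ≤ 4.
  x = -3: f_y(-3, y) = 66 - 8*y; no integer root y with |y| ≤ 4.
  x = -2: f_y(-2, y) = 44 - 6*y; no integer root y with |y| ≤ 4.
  x = -1: f_y(-1, y) = 26 - 4*y; no integer root y with |y| ≤ 4.
  x = 0: f_y(0, y) = 12 - 2*y; no integer root y with |y| ≤ 4.
  x = 1: f_y(1, y) = 2; no integer root y with |y| ≤ 4.
  x = 2: f_y(2, y) = 2*y - 4; vanishes at y ∈ {2}. (2, 2): f_x = 0, f = 0 — SINGULAR.
  x = 3: f_y(3, y) = 4*y - 6; no integer root y with |y| ≤ 4.
  x = 4: f_y(4, y) = 6*y - 4; no integer root y with |y| ≤ 4.
Only singular point on the grid: (2, 2).
Classify: substitute x = 2 + u, y = 2 + v and expand: f = -2*u**3 + 2*u**2*v + u*v**2 + v**2.
No constant or linear terms (consistent with a singular point). Quadratic part: v**2. Cubic part: -2*u**3 + 2*u**2*v + u*v**2.
The quadratic part v**2 is a perfect square, so there is a single (double) tangent line v = 0, i.e. y = 2. Restricting the cubic part to that line (v = 0) leaves -2*u**3 ≠ 0, so f is not divisible by v and the branch is v² ≈ 2*u**3 to lowest order — this is a cusp.
Classification: cusp.


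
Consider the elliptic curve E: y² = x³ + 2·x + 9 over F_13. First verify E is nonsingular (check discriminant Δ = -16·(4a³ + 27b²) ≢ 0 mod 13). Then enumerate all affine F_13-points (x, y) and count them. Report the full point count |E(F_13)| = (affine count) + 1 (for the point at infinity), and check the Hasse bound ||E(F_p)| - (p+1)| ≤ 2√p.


Affine points = {(0, 3), (0, 10), (1, 5), (1, 8), (3, 4), (3, 9), (4, 4), (4, 9), (5, 1), (5, 12), (6, 4), (6, 9), (8, 2), (8, 11), (11, 6), (11, 7)}; affine count = 16; |E(F_13)| = 17.

Discriminant check: Δ ∝ 4a³ + 27b² = 4·2³ + 27·9² = 4·8 + 27·81 ≡ 9 (mod 13). Nonzero ⇒ E is nonsingular.
For each x ∈ F_13, compute rhs = x³ + 2·x + 9 mod 13, then count y ∈ F_13 with y² ≡ rhs.
  x = 0: rhs = 9, matching y values: 3, 10 (2 points).
  x = 1: rhs = 12, matching y values: 5, 8 (2 points).
  x = 2: rhs = 8, matching y values: none (0 points).
  x = 3: rhs = 3, matching y values: 4, 9 (2 points).
  x = 4: rhs = 3, matching y values: 4, 9 (2 points).
  x = 5: rhs = 1, matching y values: 1, 12 (2 points).
  x = 6: rhs = 3, matching y values: 4, 9 (2 points).
  x = 7: rhs = 2, matching y values: none (0 points).
  x = 8: rhs = 4, matching y values: 2, 11 (2 points).
  x = 9: rhs = 2, matching y values: none (0 points).
  x = 10: rhs = 2, matching y values: none (0 points).
  x = 11: rhs = 10, matching y values: 6, 7 (2 points).
  x = 12: rhs = 6, matching y values: none (0 points).
Total affine count: 16.
Full point count |E(F_13)| = 16 + 1 = 17.
Hasse bound: |17 − (13+1)| = |3| = 3 ≤ 2√13 ≈ 7.2111 ✓.


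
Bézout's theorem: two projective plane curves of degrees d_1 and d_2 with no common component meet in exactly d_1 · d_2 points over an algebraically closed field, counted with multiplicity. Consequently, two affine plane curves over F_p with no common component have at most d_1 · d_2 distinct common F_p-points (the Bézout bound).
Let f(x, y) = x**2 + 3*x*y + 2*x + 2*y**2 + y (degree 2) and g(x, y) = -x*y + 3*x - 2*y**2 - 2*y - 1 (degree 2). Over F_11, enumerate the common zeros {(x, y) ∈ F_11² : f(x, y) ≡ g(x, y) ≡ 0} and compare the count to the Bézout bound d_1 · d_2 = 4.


Common zeros: {(1, 6)}; count = 1; Bézout bound = 4.

deg(f) = 2, deg(g) = 2, so Bézout bound = 4.
Scan x ∈ F_11. For each x, list the y ∈ F_11 with f(x, y) ≡ 0 and those with g(x, y) ≡ 0 (mod 11); the common zeros in that column are the intersection.
  x = 0: f ≡ 0 at y ∈ {0, 5}; g ≡ 0 at y ∈ ∅; common: ∅.
  x = 1: f ≡ 0 at y ∈ {3, 6}; g ≡ 0 at y ∈ {6, 9}; common: {6}.
  x = 2: f ≡ 0 at y ∈ ∅; g ≡ 0 at y ∈ {2, 7}; common: ∅.
  x = 3: f ≡ 0 at y ∈ ∅; g ≡ 0 at y ∈ {4, 10}; common: ∅.
  x = 4: f ≡ 0 at y ∈ ∅; g ≡ 0 at y ∈ {0, 8}; common: ∅.
  x = 5: f ≡ 0 at y ∈ {5, 9}; g ≡ 0 at y ∈ ∅; common: ∅.
  x = 6: f ≡ 0 at y ∈ ∅; g ≡ 0 at y ∈ ∅; common: ∅.
  x = 7: f ≡ 0 at y ∈ ∅; g ≡ 0 at y ∈ ∅; common: ∅.
  x = 8: f ≡ 0 at y ∈ ∅; g ≡ 0 at y ∈ {1, 5}; common: ∅.
  x = 9: f ≡ 0 at y ∈ {0, 8}; g ≡ 0 at y ∈ ∅; common: ∅.
  x = 10: f ≡ 0 at y ∈ {3, 9}; g ≡ 0 at y ∈ ∅; common: ∅.
Collecting: common zeros = {(1, 6)}, so the count is 1.
Comparison with the Bézout bound: 1 ≤ 4 = deg(f)·deg(g), as expected for curves with no common component (the affine F_11-count falls short of the bound because intersections may lie at infinity, over extension fields, or carry multiplicity).


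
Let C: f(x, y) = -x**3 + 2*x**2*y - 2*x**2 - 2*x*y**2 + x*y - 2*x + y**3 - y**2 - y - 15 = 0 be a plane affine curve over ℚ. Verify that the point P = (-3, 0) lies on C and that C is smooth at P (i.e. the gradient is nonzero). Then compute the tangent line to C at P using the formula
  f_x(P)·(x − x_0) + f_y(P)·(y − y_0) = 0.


Tangent line at P: -17*x + 14*y - 51 = 0.

Step 1: f(-3, 0) = 0, so P lies on C.
Step 2: partial derivatives
  f_x(x, y) = -3*x**2 + 4*x*y - 4*x - 2*y**2 + y - 2, f_y(x, y) = 2*x**2 - 4*x*y + x + 3*y**2 - 2*y - 1.
  f_x(P) = -17, f_y(P) = 14 (gradient nonzero, so P is smooth).
Step 3: tangent line at P: -17·(x − -3) + 14·(y − 0) = 0.
Expanding: -17*x + 14*y - 51 = 0.


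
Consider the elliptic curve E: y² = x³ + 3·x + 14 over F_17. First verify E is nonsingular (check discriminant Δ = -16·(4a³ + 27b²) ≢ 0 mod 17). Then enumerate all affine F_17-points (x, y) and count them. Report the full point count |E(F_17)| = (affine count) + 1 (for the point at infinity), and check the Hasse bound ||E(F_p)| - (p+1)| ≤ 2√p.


Affine points = {(1, 1), (1, 16), (3, 4), (3, 13), (5, 1), (5, 16), (7, 2), (7, 15), (11, 1), (11, 16), (15, 0)}; affine count = 11; |E(F_17)| = 12.

Discriminant check: Δ ∝ 4a³ + 27b² = 4·3³ + 27·14² = 4·27 + 27·196 ≡ 11 (mod 17). Nonzero ⇒ E is nonsingular.
For each x ∈ F_17, compute rhs = x³ + 3·x + 14 mod 17, then count y ∈ F_17 with y² ≡ rhs.
  x = 0: rhs = 14, matching y values: none (0 points).
  x = 1: rhs = 1, matching y values: 1, 16 (2 points).
  x = 2: rhs = 11, matching y values: none (0 points).
  x = 3: rhs = 16, matching y values: 4, 13 (2 points).
  x = 4: rhs = 5, matching y values: none (0 points).
  x = 5: rhs = 1, matching y values: 1, 16 (2 points).
  x = 6: rhs = 10, matching y values: none (0 points).
  x = 7: rhs = 4, matching y values: 2, 15 (2 points).
  x = 8: rhs = 6, matching y values: none (0 points).
  x = 9: rhs = 5, matching y values: none (0 points).
  x = 10: rhs = 7, matching y values: none (0 points).
  x = 11: rhs = 1, matching y values: 1, 16 (2 points).
  x = 12: rhs = 10, matching y values: none (0 points).
  x = 13: rhs = 6, matching y values: none (0 points).
  x = 14: rhs = 12, matching y values: none (0 points).
  x = 15: rhs = 0, matching y values: 0 (1 points).
  x = 16: rhs = 10, matching y values: none (0 points).
Total affine count: 11.
Full point count |E(F_17)| = 11 + 1 = 12.
Hasse bound: |12 − (17+1)| = |-6| = 6 ≤ 2√17 ≈ 8.2462 ✓.


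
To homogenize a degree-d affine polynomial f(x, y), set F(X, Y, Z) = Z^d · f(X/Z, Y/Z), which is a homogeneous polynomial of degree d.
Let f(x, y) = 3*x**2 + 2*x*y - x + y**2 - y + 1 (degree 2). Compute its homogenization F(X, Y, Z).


F(X, Y, Z) = 3*X**2 + 2*X*Y - X*Z + Y**2 - Y*Z + Z**2

deg(f) = 2.
Substitute x = X/Z, y = Y/Z into f, then multiply by Z^2.
  monomial 3·x^2·y^0 ↦ 3·X^2·Y^0·Z^0.
  monomial 2·x^1·y^1 ↦ 2·X^1·Y^1·Z^0.
  monomial -1·x^1·y^0 ↦ -1·X^1·Y^0·Z^1.
  monomial 1·x^0·y^2 ↦ 1·X^0·Y^2·Z^0.
  monomial -1·x^0·y^1 ↦ -1·X^0·Y^1·Z^1.
  monomial 1·x^0·y^0 ↦ 1·X^0·Y^0·Z^2.
Collecting: F(X, Y, Z) = 3*X**2 + 2*X*Y - X*Z + Y**2 - Y*Z + Z**2.


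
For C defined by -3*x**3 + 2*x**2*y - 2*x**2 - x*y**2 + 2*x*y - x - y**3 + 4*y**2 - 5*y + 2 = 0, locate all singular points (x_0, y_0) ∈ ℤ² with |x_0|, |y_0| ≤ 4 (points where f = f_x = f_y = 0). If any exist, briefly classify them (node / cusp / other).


Singular points: {(0, 1)}; classification: cusp.

Compute partial derivatives:
  f_x = -9*x**2 + 4*x*y - 4*x - y**2 + 2*y - 1.
  f_y = 2*x**2 - 2*x*y + 2*x - 3*y**2 + 8*y - 5.
Scan x_0 ∈ {−4, ..., 4}. For each x_0, f_y(x_0, y) is a polynomial in y; find its integer roots y ∈ {−4, ..., 4}, then test f_x and f at those candidates.
  x = -4: f_y(-4, y) = -3*y**2 + 16*y + 19; vanishes at y ∈ {-1}. (-4, -1): f_x = -116 ≠ 0.
  x = -3: f_y(-3, y) = -3*y**2 + 14*y + 7; no integer root y with |y| ≤ 4.
  x = -2: f_y(-2, y) = -3*y**2 + 12*y - 1; no integer root y with |y| ≤ 4.
  x = -1: f_y(-1, y) = -3*y**2 + 10*y - 5; no integer root y with |y| ≤ 4.
  x = 0: f_y(0, y) = -3*y**2 + 8*y - 5; vanishes at y ∈ {1}. (0, 1): f_x = 0, f = 0 — SINGULAR.
  x = 1: f_y(1, y) = -3*y**2 + 6*y - 1; no integer root y with |y| ≤ 4.
  x = 2: f_y(2, y) = -3*y**2 + 4*y + 7; vanishes at y ∈ {-1}. (2, -1): f_x = -56 ≠ 0.
  x = 3: f_y(3, y) = -3*y**2 + 2*y + 19; no integer root y with |y| ≤ 4.
  x = 4: f_y(4, y) = 35 - 3*y**2; no integer root y with |y| ≤ 4.
Only singular point on the grid: (0, 1).
Classify: substitute x = 0 + u, y = 1 + v and expand: f = -3*u**3 + 2*u**2*v - u*v**2 - v**3 + v**2.
No constant or linear terms (consistent with a singular point). Quadratic part: v**2. Cubic part: -3*u**3 + 2*u**2*v - u*v**2 - v**3.
The quadratic part v**2 is a perfect square, so there is a single (double) tangent line v = 0, i.e. y = 1. Restricting the cubic part to that line (v = 0) leaves -3*u**3 ≠ 0, so f is not divisible by v and the branch is v² ≈ 3*u**3 to lowest order — this is a cusp.
Classification: cusp.


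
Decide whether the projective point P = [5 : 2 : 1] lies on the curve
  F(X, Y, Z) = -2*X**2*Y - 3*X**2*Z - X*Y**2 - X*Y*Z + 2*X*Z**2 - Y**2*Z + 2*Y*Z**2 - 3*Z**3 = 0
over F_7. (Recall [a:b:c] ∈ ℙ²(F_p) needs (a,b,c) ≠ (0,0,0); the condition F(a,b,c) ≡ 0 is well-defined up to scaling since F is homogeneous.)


F(5,2,1) ≡ 5 (mod 7); P is NOT on the curve.

Evaluate F(5, 2, 1) term-by-term (mod 7).
  -2*X**2*Y ↦ -2·25·2·1 = -100
  -3*X**2*Z ↦ -3·25·1·1 = -75
  -X*Y**2 ↦ -1·5·4·1 = -20
  -X*Y*Z ↦ -1·5·2·1 = -10
  2*X*Z**2 ↦ 2·5·1·1 = 10
  -Y**2*Z ↦ -1·1·4·1 = -4
  2*Y*Z**2 ↦ 2·1·2·1 = 4
  -3*Z**3 ↦ -3·1·1·1 = -3
Sum: F(5, 2, 1) = (-100) + (-75) + (-20) + (-10) + (10) + (-4) + (4) + (-3) = -198.
Reducing mod 7: -198 ≡ 5 (mod 7).
Since F(a, b, c) ≡ 5 ≠ 0 (mod 7), P does NOT lie on the curve.


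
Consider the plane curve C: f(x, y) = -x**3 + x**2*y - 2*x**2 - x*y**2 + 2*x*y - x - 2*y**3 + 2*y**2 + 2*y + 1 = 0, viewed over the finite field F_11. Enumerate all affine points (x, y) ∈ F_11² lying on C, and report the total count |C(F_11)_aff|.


Affine F_11-points: {(1, 3), (1, 7), (3, 1), (3, 2), (4, 0), (4, 1), (4, 9), (5, 5), (6, 7), (8, 6), (9, 7)}; count = 11.

For each of the 121 pairs (x, y) ∈ F_11², evaluate f(x, y) mod 11. Record the zeros.
  x = 0: [0↦1, 1↦3, 2↦8, 3↦4, 4↦1, 5↦9, 6↦5, 7↦10, 8↦1, 9↦10, 10↦3]  zeros at y ∈ ∅
  x = 1: [0↦8, 1↦1, 2↦6, 3↦0, 4↦4, 5↦6, 6↦5, 7↦0, 8↦1, 9↦7, 10↦6]  zeros at y ∈ {3, 7}
  x = 2: [0↦5, 1↦2, 2↦9, 3↦3, 4↦5, 5↦3, 6↦7, 7↦5, 8↦7, 9↦1, 10↦8]  zeros at y ∈ ∅
  x = 3: [0↦8, 1↦0, 2↦0, 3↦7, 4↦9, 5↦5, 6↦5, 7↦8, 8↦2, 9↦8, 10↦3]  zeros at y ∈ {1, 2}
  x = 4: [0↦0, 1↦0, 2↦6, 3↦6, 4↦10, 5↦6, 6↦4, 7↦3, 8↦2, 9↦0, 10↦7]  zeros at y ∈ {0, 1, 9}
  x = 5: [0↦8, 1↦7, 2↦10, 3↦5, 4↦2, 5↦0, 6↦9, 7↦6, 8↦1, 9↦4, 10↦3]  zeros at y ∈ {5}
  x = 6: [0↦4, 1↦4, 2↦6, 3↦9, 4↦1, 5↦3, 6↦3, 7↦0, 8↦4, 9↦3, 10↦7]  zeros at y ∈ {7}
  x = 7: [0↦4, 1↦7, 2↦10, 3↦1, 4↦1, 5↦9, 6↦2, 7↦1, 8↦5, 9↦2, 10↦2]  zeros at y ∈ ∅
  x = 8: [0↦2, 1↦10, 2↦5, 3↦8, 4↦7, 5↦1, 6↦0, 7↦3, 8↦9, 9↦6, 10↦4]  zeros at y ∈ {6}
  x = 9: [0↦3, 1↦7, 2↦7, 3↦2, 4↦2, 5↦6, 6↦2, 7↦0, 8↦10, 9↦9, 10↦7]  zeros at y ∈ {7}
  x = 10: [0↦1, 1↦3, 2↦10, 3↦10, 4↦2, 5↦7, 6↦2, 7↦8, 8↦2, 9↦5, 10↦5]  zeros at y ∈ ∅
Collecting zeros: affine points = {(1, 3), (1, 7), (3, 1), (3, 2), (4, 0), (4, 1), (4, 9), (5, 5), (6, 7), (8, 6), (9, 7)}.
Total count |C(F_11)_aff| = 11.
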